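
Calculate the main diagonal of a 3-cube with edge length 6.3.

||(6.3,6.3,...,6.3)|| = √(3)·6.3 ≈ 10.9119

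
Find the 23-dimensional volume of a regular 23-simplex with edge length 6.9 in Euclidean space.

For a regular n-simplex with edge a, V = (a^n / n!)·√((n+1)/2^n). With a=6.9, n=23: V ≈ 1.28616e-06.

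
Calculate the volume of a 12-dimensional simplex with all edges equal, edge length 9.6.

V_12 = √(13) · 9.6^12 / (12! · 2^(12/2)) ≈ 72.0625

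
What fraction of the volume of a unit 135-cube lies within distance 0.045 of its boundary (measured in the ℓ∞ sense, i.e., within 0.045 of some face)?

1 - (1 - 2·0.045)^135 = 1 - 0.91^135 ≈ 0.9999970448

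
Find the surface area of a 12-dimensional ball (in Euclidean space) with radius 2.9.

The surface area of an n-ball is 2π^(n/2) r^(n-1) / Γ(n/2). For n=12, r=2.9: 1.95491e+06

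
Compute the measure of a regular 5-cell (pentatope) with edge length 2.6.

V_4 = √(5) · 2.6^4 / (4! · 2^(4/2)) ≈ 1.06441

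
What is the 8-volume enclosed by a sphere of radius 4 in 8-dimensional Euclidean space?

The n-ball volume is π^(n/2)·r^n/Γ(n/2+1). With n=8, r=4: V = 8192·π^4/3 ≈ 265992.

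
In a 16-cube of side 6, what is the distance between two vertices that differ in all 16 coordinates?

The space diagonal of an n-cube of side s is s√n. Here 6·√16 = 24.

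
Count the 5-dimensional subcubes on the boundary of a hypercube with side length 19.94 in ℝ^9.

An n-cube has C(n,k)·2^(n-k) k-faces. Here C(9,5)·2^4 = 126·16 = 2016.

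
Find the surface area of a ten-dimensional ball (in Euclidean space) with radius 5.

S_10(5) = 2·π^(10/2)·(5)^9 / Γ(10/2) = 1953125·π^5/12 ≈ 4.98079e+07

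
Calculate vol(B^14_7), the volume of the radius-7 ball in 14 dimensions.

V_14(7) = π^(14/2) · (7)^14 / Γ(14/2 + 1) = 96889010407·π^7/720 ≈ 4.06435e+11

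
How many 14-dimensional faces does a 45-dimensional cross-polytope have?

f_14(45-orthoplex) = 2^15 · (45 choose 15) = 11300615801536512.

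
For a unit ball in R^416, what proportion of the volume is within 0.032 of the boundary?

V(inner)/V(outer) = ((1-0.032)/1)^416 ≈ 1.331e-06, so the shell fraction is 0.9999986691.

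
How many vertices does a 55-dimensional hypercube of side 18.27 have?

An n-cube has 2^n vertices; for n = 55 that is 2^55 = 36028797018963968.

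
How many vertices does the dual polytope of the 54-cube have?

The vertices are ±e_1, ..., ±e_54, so there are 2·54 = 108.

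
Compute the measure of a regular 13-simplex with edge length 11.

V = (11^13 / 13!) · √((13+1) / 2^13) ≈ 229.189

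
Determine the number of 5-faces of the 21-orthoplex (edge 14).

f_5(21-orthoplex) = 2^6 · (21 choose 6) = 3472896.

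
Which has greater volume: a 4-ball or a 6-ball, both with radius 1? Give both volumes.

V_4(1) ≈ 4.9348. V_6(1) ≈ 5.16771. The 6-ball is larger.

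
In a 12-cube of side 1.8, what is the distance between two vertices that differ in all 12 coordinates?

d = √(1.8² + 1.8² + ... + 1.8²) [12 terms] = √(12·1.8²) = 1.8√12 ≈ 6.23538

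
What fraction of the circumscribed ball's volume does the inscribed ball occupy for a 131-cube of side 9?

V_in/V_out = n^(-n/2) = 131^(-131/2) ≈ 2.0832e-139.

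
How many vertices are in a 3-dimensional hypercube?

Number of 0-faces = C(3,0) · 2^(3-0) = 1 · 8 = 8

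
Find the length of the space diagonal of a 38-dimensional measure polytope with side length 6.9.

||(6.9,6.9,...,6.9)|| = √(38)·6.9 ≈ 42.5345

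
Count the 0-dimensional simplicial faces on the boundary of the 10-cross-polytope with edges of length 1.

f_0(10-orthoplex) = 2^1 · (10 choose 1) = 20.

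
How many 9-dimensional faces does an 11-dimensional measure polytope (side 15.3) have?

Number of 9-faces = C(11,9) · 2^(11-9) = 55 · 4 = 220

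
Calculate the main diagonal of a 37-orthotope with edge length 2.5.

d = √(2.5² + 2.5² + ... + 2.5²) [37 terms] = √(37·2.5²) = 2.5√37 ≈ 15.2069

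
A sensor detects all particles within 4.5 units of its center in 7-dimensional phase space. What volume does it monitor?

The n-ball volume is π^(n/2)·r^n/Γ(n/2+1). With n=7, r=4.5: V = 1594323·π^3/280 ≈ 176550.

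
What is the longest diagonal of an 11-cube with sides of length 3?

d = √(3² + 3² + ... + 3²) [11 terms] = √(11·3²) = 3√11 ≈ 9.94987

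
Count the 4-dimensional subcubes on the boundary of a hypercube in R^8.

f_4(8-cube) = (8 choose 4) · 2^4 = 1120.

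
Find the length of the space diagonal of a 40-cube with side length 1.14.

d = √(1.14² + 1.14² + ... + 1.14²) [40 terms] = √(40·1.14²) = 1.14√40 ≈ 7.20999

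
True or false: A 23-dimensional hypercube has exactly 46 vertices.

False. The 23-cube has 2^23 = 8388608 vertices.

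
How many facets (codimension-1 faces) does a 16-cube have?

An n-cube has C(n,k)·2^(n-k) k-faces. Here C(16,15)·2^1 = 16·2 = 32.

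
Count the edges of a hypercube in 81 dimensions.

The 81-cube has n·2^(n-1) = 81·2^80 = 81·1208925819614629174706176 = 97922991388784963151200256 edges.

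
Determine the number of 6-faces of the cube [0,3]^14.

Choose 6 of 14 axes to span the face (C(14,6) = 3003 ways), then fix each of the remaining 8 coordinates at one of its two extreme values (2^8 = 256 ways): 3003·256 = 768768.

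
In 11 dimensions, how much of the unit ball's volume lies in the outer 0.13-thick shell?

1 - (1-0.13)^11 ≈ 0.783872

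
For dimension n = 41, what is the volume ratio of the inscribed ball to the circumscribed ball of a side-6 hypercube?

Volume scales as r^n, and r_in/r_out = 1/√41, giving (1/√41)^41 ≈ 8.66824e-34.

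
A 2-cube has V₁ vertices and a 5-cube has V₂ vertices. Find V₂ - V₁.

V₁ = 2^2 = 4. V₂ = 2^5 = 32. V₂ - V₁ = 28.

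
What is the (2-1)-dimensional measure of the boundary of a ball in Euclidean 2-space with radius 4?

The surface area of an n-ball is 2π^(n/2) r^(n-1) / Γ(n/2). For n=2, r=4: 2πr = 2π·4 ≈ 25.1327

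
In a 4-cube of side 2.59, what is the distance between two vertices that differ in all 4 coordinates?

The space diagonal of an n-cube of side s is s√n. Here 2.59·√4 = 5.18.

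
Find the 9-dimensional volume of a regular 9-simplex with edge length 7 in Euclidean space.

V = (7^9 / 9!) · √((9+1) / 2^9) ≈ 15.5412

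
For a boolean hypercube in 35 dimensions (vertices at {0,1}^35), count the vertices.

The 35-cube has 2^35 = 34359738368 vertices.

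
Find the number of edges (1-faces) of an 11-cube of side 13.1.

An n-cube has C(n,k)·2^(n-k) k-faces. Here C(11,1)·2^10 = 11·1024 = 11264.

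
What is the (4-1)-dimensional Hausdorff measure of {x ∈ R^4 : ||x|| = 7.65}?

S_4(7.65) = 2·π^(4/2)·(7.65)^3 / Γ(4/2) ≈ 8837.19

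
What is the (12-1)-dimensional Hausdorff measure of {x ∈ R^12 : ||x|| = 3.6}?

S_12(3.6) = 2·π^(12/2)·(3.6)^11 / Γ(12/2) ≈ 2.10899e+07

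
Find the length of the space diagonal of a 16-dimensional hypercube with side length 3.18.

d = √(3.18² + 3.18² + ... + 3.18²) [16 terms] = √(16·3.18²) = 3.18√16 = 12.72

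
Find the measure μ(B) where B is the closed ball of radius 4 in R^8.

Volume = π^{8/2}·(4)^8/Γ(5) = 8192·π^4/3 ≈ 265992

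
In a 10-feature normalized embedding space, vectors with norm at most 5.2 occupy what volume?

Volume = π^{10/2}·(5.2)^10/Γ(6) ≈ 3.68639e+07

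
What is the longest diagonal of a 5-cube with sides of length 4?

The space diagonal of an n-cube of side s is s√n. Here 4·√5 ≈ 8.94427.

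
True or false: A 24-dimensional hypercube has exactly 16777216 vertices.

True. The 24-cube has 2^24 = 16777216 vertices.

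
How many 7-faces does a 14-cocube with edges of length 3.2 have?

f_7(14-orthoplex) = 2^8 · (14 choose 8) = 768768.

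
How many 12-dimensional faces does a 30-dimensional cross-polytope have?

Number of 12-faces = 2^(12+1) · C(30,12+1) = 8192 · 119759850 = 981072691200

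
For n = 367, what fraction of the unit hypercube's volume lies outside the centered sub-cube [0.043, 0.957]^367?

Shell fraction = 1 - (1-0.086)^367 ≈ 1 - 4.648e-15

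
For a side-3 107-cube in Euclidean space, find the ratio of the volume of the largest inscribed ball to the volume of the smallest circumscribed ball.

V_in/V_out = n^(-n/2) = 107^(-107/2) ≈ 2.67897e-109.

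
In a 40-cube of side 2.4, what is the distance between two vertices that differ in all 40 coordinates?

||(2.4,2.4,...,2.4)|| = √(40)·2.4 ≈ 15.1789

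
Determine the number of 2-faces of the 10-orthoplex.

f_2(10-orthoplex) = 2^3 · (10 choose 3) = 960.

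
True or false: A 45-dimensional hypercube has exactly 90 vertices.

False. The 45-cube has 2^45 = 35184372088832 vertices.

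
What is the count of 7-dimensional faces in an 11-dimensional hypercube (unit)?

Number of 7-faces = C(11,7) · 2^(11-7) = 330 · 16 = 5280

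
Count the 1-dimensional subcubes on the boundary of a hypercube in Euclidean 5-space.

Choose 1 of 5 axes to span the face (C(5,1) = 5 ways), then fix each of the remaining 4 coordinates at one of its two extreme values (2^4 = 16 ways): 5·16 = 80.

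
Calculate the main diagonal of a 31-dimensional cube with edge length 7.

The space diagonal of an n-cube of side s is s√n. Here 7·√31 ≈ 38.9744.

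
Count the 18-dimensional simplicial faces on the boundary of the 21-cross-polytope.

f_18(21-orthoplex) = 2^19 · (21 choose 19) = 110100480.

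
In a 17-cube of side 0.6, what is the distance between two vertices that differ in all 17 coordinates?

d = √(0.6² + 0.6² + ... + 0.6²) [17 terms] = √(17·0.6²) = 0.6√17 ≈ 2.47386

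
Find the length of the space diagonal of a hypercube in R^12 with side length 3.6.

Diagonal = √12 · 3.6 ≈ 12.4708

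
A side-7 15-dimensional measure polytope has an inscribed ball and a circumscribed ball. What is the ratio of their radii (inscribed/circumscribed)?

Ratio = (s/2)/(s√15/2) = 15^(-1/2) ≈ 0.258199.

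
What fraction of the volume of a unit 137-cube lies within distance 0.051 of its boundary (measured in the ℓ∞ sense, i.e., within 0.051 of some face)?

1 - (1 - 2·0.051)^137 = 1 - 0.898^137 ≈ 0.9999996029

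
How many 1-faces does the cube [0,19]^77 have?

The 77-cube has n·2^(n-1) = 77·2^76 = 77·75557863725914323419136 = 5817955506895402903273472 edges.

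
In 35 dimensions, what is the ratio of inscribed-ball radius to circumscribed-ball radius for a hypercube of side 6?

r_in = 6/2 (half the side); r_out = 6√35/2 (half the diagonal). Ratio = 1/√35 ≈ 0.169031.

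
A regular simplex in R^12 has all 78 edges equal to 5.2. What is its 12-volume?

V_12 = √(13) · 5.2^12 / (12! · 2^(12/2)) ≈ 0.0459722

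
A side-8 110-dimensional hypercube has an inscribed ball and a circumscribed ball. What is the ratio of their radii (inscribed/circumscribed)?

Ratio = (s/2)/(s√110/2) = 110^(-1/2) ≈ 0.0953463.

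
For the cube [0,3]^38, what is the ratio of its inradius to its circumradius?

r_in = 3/2 (half the side); r_out = 3√38/2 (half the diagonal). Ratio = 1/√38 ≈ 0.162221.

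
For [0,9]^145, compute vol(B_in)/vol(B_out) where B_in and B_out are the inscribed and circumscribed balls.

Volume scales as r^n, and r_in/r_out = 1/√145, giving (1/√145)^145 ≈ 1.99903e-157.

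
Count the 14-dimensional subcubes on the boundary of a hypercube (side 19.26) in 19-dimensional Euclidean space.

Choose 14 of 19 axes to span the face (C(19,14) = 11628 ways), then fix each of the remaining 5 coordinates at one of its two extreme values (2^5 = 32 ways): 11628·32 = 372096.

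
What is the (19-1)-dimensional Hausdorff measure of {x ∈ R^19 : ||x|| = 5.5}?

|∂B_19(5.5)| = 505447028499293771·π^9/801964800 ≈ 1.87875e+13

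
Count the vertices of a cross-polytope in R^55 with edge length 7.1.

The vertices are ±e_1, ..., ±e_55, so there are 2·55 = 110.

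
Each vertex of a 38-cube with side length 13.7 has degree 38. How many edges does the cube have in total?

Each of the 2^38 = 274877906944 vertices has degree 38; total edges = 38·2^38/2 = 5222680231936.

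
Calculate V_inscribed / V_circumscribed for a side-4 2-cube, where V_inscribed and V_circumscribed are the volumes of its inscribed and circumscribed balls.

Volume scales as r^n, and r_in/r_out = 1/√2, giving (1/√2)^2 ≈ 0.5.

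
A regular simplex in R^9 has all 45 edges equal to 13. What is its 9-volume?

V_9 = √(10) · 13^9 / (9! · 2^(9/2)) ≈ 4084.06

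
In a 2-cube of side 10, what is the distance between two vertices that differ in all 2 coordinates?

d = √(10² + 10² + ... + 10²) [2 terms] = √(2·10²) = 10√2 ≈ 14.1421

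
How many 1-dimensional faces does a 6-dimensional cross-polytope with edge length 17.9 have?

An n-cross-polytope has 2^(k+1)·C(n,k+1) k-faces. Here 2^2·C(6,2) = 4·15 = 60.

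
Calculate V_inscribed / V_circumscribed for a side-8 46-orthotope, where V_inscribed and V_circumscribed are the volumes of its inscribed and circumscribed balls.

V_in / V_out = (r_in/r_out)^46 = (1/√46)^46 = 46^(-46/2) ≈ 5.70913e-39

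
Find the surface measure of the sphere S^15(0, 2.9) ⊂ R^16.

S_16(2.9) = 2·π^(16/2)·(2.9)^15 / Γ(16/2) ≈ 3.24914e+07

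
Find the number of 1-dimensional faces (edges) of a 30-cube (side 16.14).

Number of 1-faces = C(30,1)·2^(30-1) = 30·536870912 = 16106127360.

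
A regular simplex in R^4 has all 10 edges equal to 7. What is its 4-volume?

V = (7^4 / 4!) · √((4+1) / 2^4) ≈ 55.925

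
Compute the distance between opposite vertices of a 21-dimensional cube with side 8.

d = √(8² + 8² + ... + 8²) [21 terms] = √(21·8²) = 8√21 ≈ 36.6606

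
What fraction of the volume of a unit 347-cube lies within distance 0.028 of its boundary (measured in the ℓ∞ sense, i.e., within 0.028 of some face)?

1 - (1 - 2·0.028)^347 = 1 - 0.944^347 ≈ 0.9999999979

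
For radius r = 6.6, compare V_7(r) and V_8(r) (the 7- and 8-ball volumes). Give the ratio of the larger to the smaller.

V_7(6.6) ≈ 2.57744e+06, V_8(6.6) ≈ 1.4613e+07. The 8-ball is larger by a factor of 5.67.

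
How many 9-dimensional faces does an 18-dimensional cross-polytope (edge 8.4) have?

f_9(18-orthoplex) = 2^10 · (18 choose 10) = 44808192.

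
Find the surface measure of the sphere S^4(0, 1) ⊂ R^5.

|∂B_5(1)| = 8·π^2/3 ≈ 26.3189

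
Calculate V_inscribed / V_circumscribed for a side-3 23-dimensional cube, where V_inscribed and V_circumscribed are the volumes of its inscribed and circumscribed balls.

Volume scales as r^n, and r_in/r_out = 1/√23, giving (1/√23)^23 ≈ 2.18842e-16.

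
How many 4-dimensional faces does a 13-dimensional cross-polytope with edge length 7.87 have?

f_4(13-orthoplex) = 2^5 · (13 choose 5) = 41184.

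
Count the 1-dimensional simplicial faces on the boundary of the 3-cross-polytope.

Each 1-face is the convex hull of 2 vertices, one chosen as ±e_i from each of 2 distinct axes: 2^2·C(3,2) = 12.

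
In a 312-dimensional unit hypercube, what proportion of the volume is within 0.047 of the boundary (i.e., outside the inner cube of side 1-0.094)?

1 - (1 - 2·0.047)^312 = 1 - 0.906^312 ≈ 1 - 4.207e-14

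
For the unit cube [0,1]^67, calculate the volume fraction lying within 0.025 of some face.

The inner cube has side 1-2·0.025 = 0.95 and volume (0.95)^67 ≈ 0.03217, so the shell holds 0.967828 of the volume.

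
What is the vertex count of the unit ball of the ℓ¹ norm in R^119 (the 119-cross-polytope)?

Number of vertices = 2n = 238.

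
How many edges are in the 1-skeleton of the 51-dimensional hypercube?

An n-cube has n·2^(n-1) edges. With n = 51: 51·1125899906842624 = 57420895248973824.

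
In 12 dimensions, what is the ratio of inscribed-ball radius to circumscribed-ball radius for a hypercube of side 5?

r_in / r_out = (5/2) / (5√12/2) = 1/√12 ≈ 0.288675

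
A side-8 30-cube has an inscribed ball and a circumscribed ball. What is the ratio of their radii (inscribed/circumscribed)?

For an n-cube of any side s, the inradius is s/2 and the circumradius is s√n/2, so the ratio is 1/√30 ≈ 0.182574.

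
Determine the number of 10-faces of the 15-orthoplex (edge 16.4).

Each 10-face is the convex hull of 11 vertices, one chosen as ±e_i from each of 11 distinct axes: 2^11·C(15,11) = 2795520.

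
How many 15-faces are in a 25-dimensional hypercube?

Number of 15-faces = C(25,15) · 2^(25-15) = 3268760 · 1024 = 3347210240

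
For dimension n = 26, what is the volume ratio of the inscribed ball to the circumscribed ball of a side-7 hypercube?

V_in / V_out = (r_in/r_out)^26 = (1/√26)^26 = 26^(-26/2) ≈ 4.03038e-19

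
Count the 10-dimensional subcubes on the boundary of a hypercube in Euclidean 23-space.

An n-cube has C(n,k)·2^(n-k) k-faces. Here C(23,10)·2^13 = 1144066·8192 = 9372188672.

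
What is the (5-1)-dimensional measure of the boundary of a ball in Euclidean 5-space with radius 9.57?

S = n·V_n(r)/r = 5·V_5(9.57)/9.57 (volume-to-surface relation), giving 220758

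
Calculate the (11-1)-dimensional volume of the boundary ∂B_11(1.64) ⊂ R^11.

S_11(1.64) = 2·π^(11/2)·(1.64)^10 / Γ(11/2) ≈ 2917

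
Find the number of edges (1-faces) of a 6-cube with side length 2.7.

Number of 1-faces = C(6,1) · 2^(6-1) = 6 · 32 = 192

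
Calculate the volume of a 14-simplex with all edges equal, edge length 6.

V_14 = √(15) · 6^14 / (14! · 2^(14/2)) ≈ 0.0271985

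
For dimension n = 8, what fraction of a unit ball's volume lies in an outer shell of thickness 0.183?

1 - (1-0.183)^8 ≈ 0.801493 ≈ 80.15%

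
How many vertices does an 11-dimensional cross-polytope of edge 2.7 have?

Number of vertices = 2n = 22.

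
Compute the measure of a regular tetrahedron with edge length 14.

Volume = (√2/12) · 14³ = 323.384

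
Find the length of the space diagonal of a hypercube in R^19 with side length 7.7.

d = √(7.7² + 7.7² + ... + 7.7²) [19 terms] = √(19·7.7²) = 7.7√19 ≈ 33.5635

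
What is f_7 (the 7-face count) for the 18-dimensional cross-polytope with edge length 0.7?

f_7(18-orthoplex) = 2^8 · (18 choose 8) = 11202048.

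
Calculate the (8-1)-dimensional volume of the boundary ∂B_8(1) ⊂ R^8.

S = n·V_n(r)/r = 8·V_8(1)/1 (volume-to-surface relation), giving π^4/3 ≈ 32.4697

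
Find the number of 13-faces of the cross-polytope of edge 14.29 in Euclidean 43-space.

Each 13-face is the convex hull of 14 vertices, one chosen as ±e_i from each of 14 distinct axes: 2^14·C(43,14) = 1284160886538240.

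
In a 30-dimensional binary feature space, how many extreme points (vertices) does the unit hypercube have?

Each vertex is a binary string of length 30, so there are 2^30 = 1073741824.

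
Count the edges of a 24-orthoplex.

f_1(24-orthoplex) = 2^2 · (24 choose 2) = 1104.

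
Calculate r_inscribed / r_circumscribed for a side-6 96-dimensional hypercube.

For an n-cube of any side s, the inradius is s/2 and the circumradius is s√n/2, so the ratio is 1/√96 ≈ 0.102062.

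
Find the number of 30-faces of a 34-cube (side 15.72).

An n-cube has C(n,k)·2^(n-k) k-faces. Here C(34,30)·2^4 = 46376·16 = 742016.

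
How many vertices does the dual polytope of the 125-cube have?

Number of vertices = 2n = 250.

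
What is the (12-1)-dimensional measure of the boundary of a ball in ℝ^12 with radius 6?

S = n·V_n(r)/r = 12·V_12(6)/6 (volume-to-surface relation), giving 30233088·π^6/5 ≈ 5.81315e+09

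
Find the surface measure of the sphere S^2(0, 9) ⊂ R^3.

|∂B_3(9)| = 4πr² = 4π·(9)² ≈ 1017.88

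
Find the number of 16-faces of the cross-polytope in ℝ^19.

An n-cross-polytope has 2^(k+1)·C(n,k+1) k-faces. Here 2^17·C(19,17) = 131072·171 = 22413312.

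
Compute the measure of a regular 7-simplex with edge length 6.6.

V_7 = √(8) · 6.6^7 / (7! · 2^(7/2)) ≈ 27.0593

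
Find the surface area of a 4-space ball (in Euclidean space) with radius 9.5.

The surface area of an n-ball is 2π^(n/2) r^(n-1) / Γ(n/2). For n=4, r=9.5: 6859·π^2/4 ≈ 16923.9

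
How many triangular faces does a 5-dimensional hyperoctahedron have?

Each 2-face is the convex hull of 3 vertices, one chosen as ±e_i from each of 3 distinct axes: 2^3·C(5,3) = 80.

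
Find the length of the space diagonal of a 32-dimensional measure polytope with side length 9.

Diagonal = √32 · 9 ≈ 50.9117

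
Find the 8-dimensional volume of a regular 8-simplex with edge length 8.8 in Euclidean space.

V_8 = √(9) · 8.8^8 / (8! · 2^(8/2)) ≈ 167.241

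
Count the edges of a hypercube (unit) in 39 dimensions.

Number of 1-faces = C(39,1)·2^(39-1) = 39·274877906944 = 10720238370816.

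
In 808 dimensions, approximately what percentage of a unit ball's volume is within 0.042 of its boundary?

1 - (1-0.042)^808 ≈ 1 - 8.777e-16 ≈ (100 - 8.88e-14)%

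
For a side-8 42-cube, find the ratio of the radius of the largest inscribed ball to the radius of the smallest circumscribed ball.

Ratio = (s/2)/(s√42/2) = 42^(-1/2) ≈ 0.154303.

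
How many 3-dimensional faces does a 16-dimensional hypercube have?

An n-cube has C(n,k)·2^(n-k) k-faces. Here C(16,3)·2^13 = 560·8192 = 4587520.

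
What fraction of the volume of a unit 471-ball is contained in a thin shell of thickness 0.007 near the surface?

V(inner)/V(outer) = ((1-0.007)/1)^471 ≈ 0.03657, so the shell fraction is 0.963432.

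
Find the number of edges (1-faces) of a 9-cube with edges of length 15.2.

Number of 1-faces = C(9,1) · 2^(9-1) = 9 · 256 = 2304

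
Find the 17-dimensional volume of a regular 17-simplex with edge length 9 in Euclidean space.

Volume = 9^17 · √(18/2^17) / 17! ≈ 0.549459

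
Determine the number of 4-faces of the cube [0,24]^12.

An n-cube has C(n,k)·2^(n-k) k-faces. Here C(12,4)·2^8 = 495·256 = 126720.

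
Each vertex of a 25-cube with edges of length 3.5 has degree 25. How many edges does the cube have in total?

The 25-cube has n·2^(n-1) = 25·2^24 = 25·16777216 = 419430400 edges.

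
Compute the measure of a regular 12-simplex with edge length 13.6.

V = (13.6^12 / 12!) · √((12+1) / 2^12) ≈ 4708.92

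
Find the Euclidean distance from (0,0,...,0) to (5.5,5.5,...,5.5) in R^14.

||(5.5,5.5,...,5.5)|| = √(14)·5.5 ≈ 20.5791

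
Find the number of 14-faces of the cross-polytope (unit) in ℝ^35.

An n-cross-polytope has 2^(k+1)·C(n,k+1) k-faces. Here 2^15·C(35,15) = 32768·3247943160 = 106428601466880.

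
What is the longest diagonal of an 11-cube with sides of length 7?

Diagonal = √11 · 7 ≈ 23.2164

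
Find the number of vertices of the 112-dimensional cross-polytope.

Number of vertices = 2n = 224.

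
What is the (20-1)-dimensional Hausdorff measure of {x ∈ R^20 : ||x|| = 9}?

S = n·V_n(r)/r = 20·V_20(9)/9 (volume-to-surface relation), giving 16677181699666569·π^10/2240 ≈ 6.97226e+17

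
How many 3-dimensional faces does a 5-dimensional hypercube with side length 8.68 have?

Choose 3 of 5 axes to span the face (C(5,3) = 10 ways), then fix each of the remaining 2 coordinates at one of its two extreme values (2^2 = 4 ways): 10·4 = 40.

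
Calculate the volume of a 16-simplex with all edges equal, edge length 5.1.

Volume = 5.1^16 · √(17/2^16) / 16! ≈ 0.000161246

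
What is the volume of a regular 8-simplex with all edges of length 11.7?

For a regular n-simplex with edge a, V = (a^n / n!)·√((n+1)/2^n). With a=11.7, n=8: V ≈ 1632.93.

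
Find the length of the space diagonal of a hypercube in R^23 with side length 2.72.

Diagonal = √23 · 2.72 ≈ 13.0447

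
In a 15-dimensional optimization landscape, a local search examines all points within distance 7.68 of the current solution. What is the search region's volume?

Volume = π^{15/2}·(7.68)^15/Γ(17/2) ≈ 7.27526e+12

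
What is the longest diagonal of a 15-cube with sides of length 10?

d = √(10² + 10² + ... + 10²) [15 terms] = √(15·10²) = 10√15 ≈ 38.7298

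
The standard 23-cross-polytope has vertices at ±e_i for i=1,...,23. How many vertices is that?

Number of vertices = 2n = 46.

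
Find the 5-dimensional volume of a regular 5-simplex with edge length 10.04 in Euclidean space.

For a regular n-simplex with edge a, V = (a^n / n!)·√((n+1)/2^n). With a=10.04, n=5: V ≈ 368.119.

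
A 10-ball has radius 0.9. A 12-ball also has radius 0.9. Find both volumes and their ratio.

V_10(0.9) ≈ 0.889187. V_12(0.9) ≈ 0.377118. Ratio V_10/V_12 ≈ 2.358.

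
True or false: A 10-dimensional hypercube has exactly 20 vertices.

False. The 10-cube has 2^10 = 1024 vertices.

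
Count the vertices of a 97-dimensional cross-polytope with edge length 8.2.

The vertices are ±e_1, ..., ±e_97, so there are 2·97 = 194.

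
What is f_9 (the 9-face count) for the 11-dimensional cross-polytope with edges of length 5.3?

Each 9-face is the convex hull of 10 vertices, one chosen as ±e_i from each of 10 distinct axes: 2^10·C(11,10) = 11264.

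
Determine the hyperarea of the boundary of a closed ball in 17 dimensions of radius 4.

S_17(4) = 2·π^(17/2)·(4)^16 / Γ(17/2) = 2199023255552·π^8/2027025 ≈ 1.02937e+10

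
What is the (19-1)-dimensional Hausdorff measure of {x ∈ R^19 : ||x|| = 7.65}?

|∂B_19(7.65)| ≈ 7.13258e+15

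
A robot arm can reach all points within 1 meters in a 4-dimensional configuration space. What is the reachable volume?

Volume = π^{4/2}·(1)^4/Γ(3) = π^2/2 ≈ 4.9348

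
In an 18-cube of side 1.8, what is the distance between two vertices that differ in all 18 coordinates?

d = √(1.8² + 1.8² + ... + 1.8²) [18 terms] = √(18·1.8²) = 1.8√18 ≈ 7.63675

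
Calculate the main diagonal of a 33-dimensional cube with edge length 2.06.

d = √(2.06² + 2.06² + ... + 2.06²) [33 terms] = √(33·2.06²) = 2.06√33 ≈ 11.8338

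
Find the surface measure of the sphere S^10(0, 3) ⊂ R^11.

S_11(3) = 2·π^(11/2)·(3)^10 / Γ(11/2) = 139968·π^5/35 ≈ 1.2238e+06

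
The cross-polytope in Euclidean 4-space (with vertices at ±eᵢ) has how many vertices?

Number of vertices = 2n = 8.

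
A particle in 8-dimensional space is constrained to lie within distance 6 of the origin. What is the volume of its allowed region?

The n-ball volume is π^(n/2)·r^n/Γ(n/2+1). With n=8, r=6: V = 69984·π^4 ≈ 6.81708e+06.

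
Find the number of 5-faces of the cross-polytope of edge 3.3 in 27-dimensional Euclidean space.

Number of 5-faces = 2^(5+1) · C(27,5+1) = 64 · 296010 = 18944640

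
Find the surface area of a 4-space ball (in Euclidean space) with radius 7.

S_4(7) = 2·π^(4/2)·(7)^3 / Γ(4/2) = 686·π^2 ≈ 6770.55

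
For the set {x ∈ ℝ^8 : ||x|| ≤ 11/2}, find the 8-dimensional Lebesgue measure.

Volume = π^{8/2}·(11/2)^8/Γ(5) = 214358881·π^4/6144 ≈ 3.39852e+06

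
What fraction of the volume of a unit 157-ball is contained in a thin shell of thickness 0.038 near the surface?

V(inner)/V(outer) = ((1-0.038)/1)^157 ≈ 0.002283, so the shell fraction is 0.997717.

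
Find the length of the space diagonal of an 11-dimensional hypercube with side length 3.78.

||(3.78,3.78,...,3.78)|| = √(11)·3.78 ≈ 12.5368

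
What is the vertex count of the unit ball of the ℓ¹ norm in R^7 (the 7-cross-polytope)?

Number of vertices = 2n = 14.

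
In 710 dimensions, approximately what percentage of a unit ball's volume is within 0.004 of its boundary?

1 - (1-0.004)^710 ≈ 0.941906 ≈ 94.19%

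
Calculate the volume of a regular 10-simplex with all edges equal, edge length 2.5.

For a regular n-simplex with edge a, V = (a^n / n!)·√((n+1)/2^n). With a=2.5, n=10: V ≈ 0.000272385.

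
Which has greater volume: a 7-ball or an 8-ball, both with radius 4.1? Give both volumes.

V_7(4.1) ≈ 92016.8. V_8(4.1) ≈ 324085. The 8-ball is larger.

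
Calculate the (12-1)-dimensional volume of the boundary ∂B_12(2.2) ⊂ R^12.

The surface area of an n-ball is 2π^(n/2) r^(n-1) / Γ(n/2). For n=12, r=2.2: 93626.2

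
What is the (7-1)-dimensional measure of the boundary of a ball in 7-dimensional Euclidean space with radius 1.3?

The surface area of an n-ball is 2π^(n/2) r^(n-1) / Γ(n/2). For n=7, r=1.3: 159.639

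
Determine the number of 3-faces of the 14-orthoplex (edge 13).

Number of 3-faces = 2^(3+1) · C(14,3+1) = 16 · 1001 = 16016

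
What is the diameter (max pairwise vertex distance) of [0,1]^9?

d = √(1² + 1² + ... + 1²) [9 terms] = √(9·1²) = 1√9 = 3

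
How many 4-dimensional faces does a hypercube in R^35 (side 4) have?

Choose 4 of 35 axes to span the face (C(35,4) = 52360 ways), then fix each of the remaining 31 coordinates at one of its two extreme values (2^31 = 2147483648 ways): 52360·2147483648 = 112442243809280.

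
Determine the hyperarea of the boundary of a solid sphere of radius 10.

The surface area of an n-ball is 2π^(n/2) r^(n-1) / Γ(n/2). For n=3, r=10: 4πr² = 4π·(10)² ≈ 1256.64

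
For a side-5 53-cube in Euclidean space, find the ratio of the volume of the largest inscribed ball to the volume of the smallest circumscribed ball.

The radii are 5/2 and 5√53/2, so the volume ratio is (1/√53)^53 = 53^{-53/2} ≈ 2.02623e-46.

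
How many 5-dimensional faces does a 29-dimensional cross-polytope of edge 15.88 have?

Number of 5-faces = 2^(5+1) · C(29,5+1) = 64 · 475020 = 30401280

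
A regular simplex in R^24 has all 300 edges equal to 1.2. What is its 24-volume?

V_24 = √(25) · 1.2^24 / (24! · 2^(24/2)) ≈ 1.56406e-25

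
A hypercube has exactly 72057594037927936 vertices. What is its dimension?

Since 2^n = 72057594037927936, we have n = 56.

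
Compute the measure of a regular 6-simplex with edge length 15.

For a regular n-simplex with edge a, V = (a^n / n!)·√((n+1)/2^n). With a=15, n=6: V ≈ 5232.08.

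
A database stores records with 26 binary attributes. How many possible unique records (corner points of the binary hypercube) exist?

The 26-cube has 2^26 = 67108864 vertices.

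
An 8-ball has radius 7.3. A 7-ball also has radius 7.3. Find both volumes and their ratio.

V_8(7.3) ≈ 3.27319e+07. V_7(7.3) ≈ 5.21964e+06. Ratio V_8/V_7 ≈ 6.271.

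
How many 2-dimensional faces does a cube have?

An n-cube has C(n,k)·2^(n-k) k-faces. Here C(3,2)·2^1 = 3·2 = 6.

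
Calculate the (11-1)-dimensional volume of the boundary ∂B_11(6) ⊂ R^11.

S = n·V_n(r)/r = 11·V_11(6)/6 (volume-to-surface relation), giving 143327232·π^5/35 ≈ 1.25317e+09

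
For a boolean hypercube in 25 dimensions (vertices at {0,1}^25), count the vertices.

Each vertex is a binary string of length 25, so there are 2^25 = 33554432.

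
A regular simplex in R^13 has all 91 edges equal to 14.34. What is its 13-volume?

For a regular n-simplex with edge a, V = (a^n / n!)·√((n+1)/2^n). With a=14.34, n=13: V ≈ 7198.26.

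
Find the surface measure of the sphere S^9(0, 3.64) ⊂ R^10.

S = n·V_n(r)/r = 10·V_10(3.64)/3.64 (volume-to-surface relation), giving 2.86075e+06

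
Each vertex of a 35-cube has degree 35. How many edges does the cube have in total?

Each of the 2^35 = 34359738368 vertices has degree 35; total edges = 35·2^35/2 = 601295421440.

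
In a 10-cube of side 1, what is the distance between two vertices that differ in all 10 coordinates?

d = √(1² + 1² + ... + 1²) [10 terms] = √(10·1²) = 1√10 ≈ 3.16228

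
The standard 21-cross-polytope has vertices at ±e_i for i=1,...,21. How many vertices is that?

The vertices are ±e_1, ..., ±e_21, so there are 2·21 = 42.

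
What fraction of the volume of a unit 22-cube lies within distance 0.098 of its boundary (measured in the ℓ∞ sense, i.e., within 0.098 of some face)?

Shell fraction = 1 - (1-0.196)^22 ≈ 0.991766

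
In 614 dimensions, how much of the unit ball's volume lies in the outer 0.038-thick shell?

1 - (1-0.038)^614 ≈ 1 - 4.672e-11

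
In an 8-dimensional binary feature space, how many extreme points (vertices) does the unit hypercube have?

An n-cube has 2^n vertices; for n = 8 that is 2^8 = 256.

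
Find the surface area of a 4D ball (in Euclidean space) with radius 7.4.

The surface area of an n-ball is 2π^(n/2) r^(n-1) / Γ(n/2). For n=4, r=7.4: 7998.8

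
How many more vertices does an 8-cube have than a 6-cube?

The 8-cube has 2^8 = 256 vertices. The 6-cube has 2^6 = 64 vertices. Difference: 256 - 64 = 192.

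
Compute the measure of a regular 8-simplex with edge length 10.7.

For a regular n-simplex with edge a, V = (a^n / n!)·√((n+1)/2^n). With a=10.7, n=8: V ≈ 799.008.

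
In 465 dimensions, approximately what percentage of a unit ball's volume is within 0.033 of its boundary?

1 - (1-0.033)^465 ≈ 0.9999998328 ≈ 99.999983%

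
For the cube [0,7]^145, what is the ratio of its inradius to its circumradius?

Ratio = (s/2)/(s√145/2) = 145^(-1/2) ≈ 0.0830455.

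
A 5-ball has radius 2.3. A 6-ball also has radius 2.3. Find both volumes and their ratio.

V_5(2.3) ≈ 338.796. V_6(2.3) ≈ 765.007. Ratio V_5/V_6 ≈ 0.4429.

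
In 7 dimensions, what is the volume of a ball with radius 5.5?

V_7(5.5) = π^(7/2) · (5.5)^7 / Γ(7/2 + 1) = 19487171·π^3/840 ≈ 719315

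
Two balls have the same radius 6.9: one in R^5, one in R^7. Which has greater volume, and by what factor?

V_5(6.9) ≈ 82327.3, V_7(6.9) ≈ 3.51823e+06. The 7-ball is larger by a factor of 42.73.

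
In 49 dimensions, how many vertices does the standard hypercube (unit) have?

Each vertex is a binary string of length 49, so there are 2^49 = 562949953421312.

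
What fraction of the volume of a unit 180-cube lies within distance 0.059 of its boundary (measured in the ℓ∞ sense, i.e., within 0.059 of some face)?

1 - (1 - 2·0.059)^180 = 1 - 0.882^180 ≈ 1 - 1.529e-10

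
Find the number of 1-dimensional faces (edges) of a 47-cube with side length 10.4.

Each of the 2^47 = 140737488355328 vertices has degree 47; total edges = 47·2^47/2 = 3307330976350208.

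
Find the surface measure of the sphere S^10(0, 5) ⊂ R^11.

The surface area of an n-ball is 2π^(n/2) r^(n-1) / Γ(n/2). For n=11, r=5: 125000000·π^5/189 ≈ 2.02394e+08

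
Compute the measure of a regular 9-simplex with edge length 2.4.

V_9 = √(10) · 2.4^9 / (9! · 2^(9/2)) ≈ 0.00101743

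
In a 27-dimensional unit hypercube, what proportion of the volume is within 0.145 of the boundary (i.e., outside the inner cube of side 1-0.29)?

1 - (1 - 2·0.145)^27 = 1 - 0.71^27 ≈ 0.999904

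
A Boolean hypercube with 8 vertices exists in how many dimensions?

n = log_2(8) = 3.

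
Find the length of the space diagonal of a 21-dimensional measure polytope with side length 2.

The space diagonal of an n-cube of side s is s√n. Here 2·√21 ≈ 9.16515.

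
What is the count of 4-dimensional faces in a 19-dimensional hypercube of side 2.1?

Number of 4-faces = C(19,4) · 2^(19-4) = 3876 · 32768 = 127008768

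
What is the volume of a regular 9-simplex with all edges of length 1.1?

For a regular n-simplex with edge a, V = (a^n / n!)·√((n+1)/2^n). With a=1.1, n=9: V ≈ 9.08105e-07.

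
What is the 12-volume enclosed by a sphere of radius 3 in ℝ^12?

The n-ball volume is π^(n/2)·r^n/Γ(n/2+1). With n=12, r=3: V = 59049·π^6/80 ≈ 709613.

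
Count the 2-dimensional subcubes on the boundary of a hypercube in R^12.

An n-cube has C(n,k)·2^(n-k) k-faces. Here C(12,2)·2^10 = 66·1024 = 67584.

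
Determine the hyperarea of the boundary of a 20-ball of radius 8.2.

S_20(8.2) = 2·π^(20/2)·(8.2)^19 / Γ(20/2) ≈ 1.18913e+17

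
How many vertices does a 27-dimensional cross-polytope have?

The vertices are ±e_1, ..., ±e_27, so there are 2·27 = 54.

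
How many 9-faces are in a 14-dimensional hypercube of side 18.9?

Choose 9 of 14 axes to span the face (C(14,9) = 2002 ways), then fix each of the remaining 5 coordinates at one of its two extreme values (2^5 = 32 ways): 2002·32 = 64064.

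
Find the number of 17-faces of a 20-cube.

Number of 17-faces = C(20,17) · 2^(20-17) = 1140 · 8 = 9120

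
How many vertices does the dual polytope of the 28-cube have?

The 28-dimensional cross-polytope has 2n = 2·28 = 56 vertices.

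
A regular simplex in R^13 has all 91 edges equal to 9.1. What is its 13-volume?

V_13 = √(14) · 9.1^13 / (13! · 2^(13/2)) ≈ 19.4817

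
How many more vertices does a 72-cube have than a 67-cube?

The 72-cube has 2^72 = 4722366482869645213696 vertices. The 67-cube has 2^67 = 147573952589676412928 vertices. Difference: 4722366482869645213696 - 147573952589676412928 = 4574792530279968800768.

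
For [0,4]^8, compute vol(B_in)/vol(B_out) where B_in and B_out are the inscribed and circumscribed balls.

The radii are 4/2 and 4√8/2, so the volume ratio is (1/√8)^8 = 8^{-8/2} ≈ 0.000244141.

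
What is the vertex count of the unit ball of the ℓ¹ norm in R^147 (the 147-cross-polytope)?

Number of vertices = 2n = 294.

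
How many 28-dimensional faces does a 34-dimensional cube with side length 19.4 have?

Number of 28-faces = C(34,28) · 2^(34-28) = 1344904 · 64 = 86073856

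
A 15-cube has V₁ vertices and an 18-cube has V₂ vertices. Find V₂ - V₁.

V₁ = 2^15 = 32768. V₂ = 2^18 = 262144. V₂ - V₁ = 229376.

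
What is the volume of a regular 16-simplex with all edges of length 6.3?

For a regular n-simplex with edge a, V = (a^n / n!)·√((n+1)/2^n). With a=6.3, n=16: V ≈ 0.00474039.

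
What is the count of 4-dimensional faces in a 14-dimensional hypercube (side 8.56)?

Number of 4-faces = C(14,4) · 2^(14-4) = 1001 · 1024 = 1025024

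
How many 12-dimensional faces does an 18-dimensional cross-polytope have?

f_12(18-orthoplex) = 2^13 · (18 choose 13) = 70189056.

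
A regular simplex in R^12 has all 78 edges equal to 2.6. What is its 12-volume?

V_12 = √(13) · 2.6^12 / (12! · 2^(12/2)) ≈ 1.12237e-05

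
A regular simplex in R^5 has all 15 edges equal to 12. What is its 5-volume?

Volume = 12^5 · √(6/2^5) / 5! ≈ 897.895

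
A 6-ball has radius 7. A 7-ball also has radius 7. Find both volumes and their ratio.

V_6(7) ≈ 607976. V_7(7) ≈ 3.89105e+06. Ratio V_6/V_7 ≈ 0.1562.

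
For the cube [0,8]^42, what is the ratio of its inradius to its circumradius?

r_in = 8/2 (half the side); r_out = 8√42/2 (half the diagonal). Ratio = 1/√42 ≈ 0.154303.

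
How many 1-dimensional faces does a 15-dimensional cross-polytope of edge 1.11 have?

f_1(15-orthoplex) = 2^2 · (15 choose 2) = 420.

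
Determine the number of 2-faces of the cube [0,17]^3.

Number of 2-faces = C(3,2) · 2^(3-2) = 3 · 2 = 6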